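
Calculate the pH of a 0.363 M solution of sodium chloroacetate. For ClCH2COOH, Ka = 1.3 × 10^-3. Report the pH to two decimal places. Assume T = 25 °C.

ClCH2COO- is the conjugate base of the weak acid ClCH2COOH.
Kb = Kw/Ka = 1.0×10^-14 / 1.3 × 10^-3 = 7.69 × 10^-12
Let x = [OH-] at equilibrium. Kb = x²/(0.363 − x).
Assume x ≪ 0.363: x ≈ √(7.69 × 10^-12 × 0.363) = 1.67 × 10^-6 M
pOH = 5.78, so pH = 14.00 − pOH = 8.22

pH = 8.22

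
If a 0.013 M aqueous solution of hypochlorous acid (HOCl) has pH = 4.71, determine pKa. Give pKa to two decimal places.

pKa = 7.53

[H+] = 10^(-4.71) = 1.95 × 10^-5 M
At equilibrium [HA] = 0.013 − 1.95 × 10^-5 = 1.30 × 10^-2 M
Ka = [H+][A-]/[HA] = (1.95 × 10^-5)² / 1.30 × 10^-2 = 2.92 × 10^-8
pKa = -log(2.92 × 10^-8) = 7.53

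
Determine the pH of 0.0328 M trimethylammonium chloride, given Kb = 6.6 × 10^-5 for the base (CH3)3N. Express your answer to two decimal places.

pH = 5.65

(CH3)3NH+ is the conjugate acid of the weak base (CH3)3N.
Ka = Kw/Kb = 1.0×10^-14 / 6.6 × 10^-5 = 1.52 × 10^-10
Let x = [H+] at equilibrium. Ka = x²/(0.0328 − x).
Since Ka ≪ C₀, x ≈ √(Ka·C₀) = 2.23 × 10^-6 M.
(x/C₀ = 0.0068% < 5%, so the approximation holds.)
pH = −log[H+] = −log(2.23 × 10^-6) = 5.65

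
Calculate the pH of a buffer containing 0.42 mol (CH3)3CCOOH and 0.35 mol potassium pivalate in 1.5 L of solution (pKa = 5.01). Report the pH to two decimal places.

Using pH = pKa + log([base]/[acid]) with [base]/[acid] = 0.35/0.42:
pH = 5.01 + (-0.079) = 4.93

pH = 4.93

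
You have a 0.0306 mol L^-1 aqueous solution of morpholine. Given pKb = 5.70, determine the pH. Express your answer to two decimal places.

C4H8ONH + H2O ⇌ C4H8ONH2+ + OH-
Kb = 10^(−5.70) = 2.00 × 10^-6
Let x = [OH-] at equilibrium. Kb = x²/(0.0306 − x).
Assume x ≪ 0.0306: x ≈ √(2.00 × 10^-6 × 0.0306) = 2.47 × 10^-4 M
Check: 0.81% ionized — well under 5%, approximation valid.
pOH = 3.61, so pH = 14.00 − pOH = 10.39

pH = 10.39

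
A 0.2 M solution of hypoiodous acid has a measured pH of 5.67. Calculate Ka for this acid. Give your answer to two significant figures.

Ka = 2.3 × 10^-11

[H+] = 10^(-5.67) = 2.14 × 10^-6 M
At equilibrium [HA] = 0.2 − 2.14 × 10^-6 = 2.00 × 10^-1 M
Ka = [H+][A-]/[HA] = (2.14 × 10^-6)² / 2.00 × 10^-1 = 2.3 × 10^-11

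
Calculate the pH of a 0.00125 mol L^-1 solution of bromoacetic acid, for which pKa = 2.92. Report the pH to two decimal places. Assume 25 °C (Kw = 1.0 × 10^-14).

BrCH2COOH ⇌ BrCH2COO- + H+
Ka = 10^(−2.92) = 1.20 × 10^-3
From the ICE table, Ka = x²/(0.00125 − x) = 1.20 × 10^-3.
The 5% rule fails; solving x² + Ka·x − Ka·C₀ = 0 exactly:
x = (−Ka + √(Ka² + 4·Ka·C₀))/2 = 7.64 × 10^-4 M
pH = −log(7.64 × 10^-4) = 3.12

pH = 3.12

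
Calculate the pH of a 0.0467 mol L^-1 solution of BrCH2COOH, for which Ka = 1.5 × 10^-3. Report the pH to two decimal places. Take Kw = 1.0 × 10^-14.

pH = 2.12

BrCH2COOH ⇌ BrCH2COO- + H+
Let x = [H+] at equilibrium. Ka = x²/(0.0467 − x).
Here C₀/Ka ≈ 31.1, so the small-x approximation fails. Use the quadratic:
x = (−Ka + √(Ka² + 4·Ka·C₀))/2 = 7.65 × 10^-3 M
pH = −log(7.65 × 10^-3) = 2.12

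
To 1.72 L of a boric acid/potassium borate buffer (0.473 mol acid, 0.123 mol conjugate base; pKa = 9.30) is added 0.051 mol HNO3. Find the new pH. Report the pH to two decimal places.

Added H+ converts B(OH)4- to B(OH)3: B(OH)3 → 0.524 mol, B(OH)4- → 0.072 mol.
pH = pKa + log(n_B(OH)4-/n_B(OH)3) = 9.30 + log(0.072/0.524) = 9.30 + (-0.862)

pH = 8.44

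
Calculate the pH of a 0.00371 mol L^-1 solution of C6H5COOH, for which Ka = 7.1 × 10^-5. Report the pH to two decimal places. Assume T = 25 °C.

pH = 3.32

C6H5COOH ⇌ C6H5COO- + H+
From the ICE table, Ka = [H+]²/(0.00371 − [H+]) = 7.1 × 10^-5.
[H+] is not negligible relative to C₀; solve [H+]² + 7.1e-05·[H+] − 2.63e-07 = 0.
[H+] = [−7.1e-05 + √(7.1e-05² + 1.05e-06)]/2 = 4.79 × 10^-4 M
pH = −log[H+] = −log(4.79 × 10^-4) = 3.32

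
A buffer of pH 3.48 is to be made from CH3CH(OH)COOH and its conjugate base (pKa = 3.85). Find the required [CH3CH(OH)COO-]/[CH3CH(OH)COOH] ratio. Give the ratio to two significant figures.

pH = pKa + log(r) ⇒ log(r) = 3.48 − 3.85 = -0.37
r = [CH3CH(OH)COO-]/[CH3CH(OH)COOH] = 10^(-0.37) = 0.427

ratio = 0.43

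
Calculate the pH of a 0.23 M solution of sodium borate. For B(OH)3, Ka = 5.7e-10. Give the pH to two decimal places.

B(OH)4- is the conjugate base of the weak acid B(OH)3.
Kb = Kw/Ka = 1.0×10^-14 / 5.7 × 10^-10 = 1.75 × 10^-5
Kb = x²/(0.23 − x) = 1.75 × 10^-5
Assume x ≪ 0.23: x ≈ √(1.75 × 10^-5 × 0.23) = 2.01 × 10^-3 M
(x/C₀ = 0.87% < 5%, so the approximation holds.)
pOH = −log(2.01 × 10^-3) = 2.70; pH = 14.00 − 2.70 = 11.30

pH = 11.30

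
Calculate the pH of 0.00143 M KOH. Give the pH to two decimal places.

KOH is a strong base; [OH-] = 0.00143 M.
pOH = -log(0.00143) = 2.84
pH = 14.00 - 2.84 = 11.16

pH = 11.16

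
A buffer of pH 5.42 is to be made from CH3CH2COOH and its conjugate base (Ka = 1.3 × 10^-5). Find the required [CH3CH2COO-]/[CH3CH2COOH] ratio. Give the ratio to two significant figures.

pKa = -log(1.3 × 10^-5) = 4.886
pH = pKa + log(r) ⇒ log(r) = 5.42 − 4.886 = +0.534
r = [CH3CH2COO-]/[CH3CH2COOH] = 10^(+0.534) = 3.42

ratio = 3.4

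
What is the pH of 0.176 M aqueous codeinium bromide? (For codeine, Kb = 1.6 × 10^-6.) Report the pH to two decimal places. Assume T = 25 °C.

C18H22NO3+ is the conjugate acid of the weak base C18H21NO3.
Ka = Kw/Kb = 1.0×10^-14 / 1.6 × 10^-6 = 6.25 × 10^-9
From the ICE table, Ka = [H+]²/(0.176 − [H+]) = 6.25 × 10^-9.
Since Ka ≪ C₀, [H+] ≈ √(Ka·C₀) = 3.32 × 10^-5 M.
([H+]/C₀ = 0.019% < 5%, so the approximation holds.)
pH = −log(3.32 × 10^-5) = 4.48

pH = 4.48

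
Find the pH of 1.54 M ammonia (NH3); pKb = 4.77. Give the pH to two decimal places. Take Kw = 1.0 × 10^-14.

NH3 + H2O ⇌ NH4+ + OH-
Kb = 10^(−4.77) = 1.70 × 10^-5
From the ICE table, Kb = [OH-]²/(1.54 − [OH-]) = 1.70 × 10^-5.
Neglecting [OH-] in the denominator: [OH-] = √(1.70 × 10^-5 × 1.54) = 5.12 × 10^-3 M
Check: 0.33% ionized — well under 5%, approximation valid.
pOH = −log(5.12 × 10^-3) = 2.29; pH = 14.00 − 2.29 = 11.71

pH = 11.71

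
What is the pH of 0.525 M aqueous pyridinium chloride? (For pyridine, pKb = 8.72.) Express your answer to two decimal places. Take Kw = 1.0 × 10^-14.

C5H5NH+ is the conjugate acid of the weak base C5H5N.
Kb = 10^(−8.72) = 1.91 × 10^-9
Ka = Kw/Kb = 1.0×10^-14 / 1.91 × 10^-9 = 5.24 × 10^-6
From the ICE table, Ka = x²/(0.525 − x) = 5.24 × 10^-6.
Assume x ≪ 0.525: x ≈ √(5.24 × 10^-6 × 0.525) = 1.66 × 10^-3 M
Check: 0.32% ionized — well under 5%, approximation valid.
pH = −log[H+] = −log(1.66 × 10^-3) = 2.78

pH = 2.78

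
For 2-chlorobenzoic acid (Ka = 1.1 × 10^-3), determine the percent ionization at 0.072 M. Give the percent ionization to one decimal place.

11.6%

ClC6H4COOH ⇌ ClC6H4COO- + H+; let x = [H+] at equilibrium.
Solve x² + 0.0011x − 7.92e-05 = 0 → x = 8.37 × 10^-3 M
Fraction ionized = 8.37 × 10^-3 / 0.072 = 0.1163 → 11.6%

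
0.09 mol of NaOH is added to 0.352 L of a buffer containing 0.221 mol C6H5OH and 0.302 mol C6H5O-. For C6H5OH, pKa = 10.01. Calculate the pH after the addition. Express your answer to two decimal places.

pH = 10.49

After neutralization: n(C6H5OH) = 0.131 mol, n(C6H5O-) = 0.392 mol.
pH = pKa + log([A⁻]/[HA]) = 10.01 + log(0.392/0.131) = 10.01 +0.476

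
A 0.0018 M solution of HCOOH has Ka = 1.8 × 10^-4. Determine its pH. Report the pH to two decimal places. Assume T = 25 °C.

HCOOH ⇌ HCOO- + H+
Ka = x²/(0.0018 − x) = 1.8 × 10^-4
The 5% rule fails; solving x² + Ka·x − Ka·C₀ = 0 exactly:
x = (−Ka + √(Ka² + 4·Ka·C₀))/2 = 4.86 × 10^-4 M
pH = −log(4.86 × 10^-4) = 3.31

pH = 3.31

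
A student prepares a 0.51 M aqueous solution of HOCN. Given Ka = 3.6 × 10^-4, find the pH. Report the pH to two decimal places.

HOCN ⇌ OCN- + H+
Ka = [H+]²/(0.51 − [H+]) = 3.6 × 10^-4
Neglecting [H+] in the denominator: [H+] = √(3.6 × 10^-4 × 0.51) = 1.35 × 10^-2 M
pH = −log(1.35 × 10^-2) = 1.87

pH = 1.87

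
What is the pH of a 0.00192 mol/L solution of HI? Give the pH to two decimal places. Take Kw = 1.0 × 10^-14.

pH = 2.72

HI is a strong acid and dissociates completely, so [H+] = 0.00192 M.
pH = -log(0.00192) = 2.72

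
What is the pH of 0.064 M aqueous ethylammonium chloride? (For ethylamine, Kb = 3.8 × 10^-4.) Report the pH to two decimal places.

pH = 5.89

C2H5NH3+ is the conjugate acid of the weak base C2H5NH2.
Ka = Kw/Kb = 1.0×10^-14 / 3.8 × 10^-4 = 2.63 × 10^-11
Let x = [H+] at equilibrium. Ka = x²/(0.064 − x).
Since Ka ≪ C₀, x ≈ √(Ka·C₀) = 1.30 × 10^-6 M.
(x/C₀ = 0.002% < 5%, so the approximation holds.)
pH = −log[H+] = −log(1.30 × 10^-6) = 5.89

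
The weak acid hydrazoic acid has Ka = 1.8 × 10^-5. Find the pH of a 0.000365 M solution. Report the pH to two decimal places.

pH = 4.14

HN3 ⇌ N3- + H+
From the ICE table, Ka = x²/(0.000365 − x) = 1.8 × 10^-5.
The 5% rule fails; solving x² + Ka·x − Ka·C₀ = 0 exactly:
x = (−Ka + √(Ka² + 4·Ka·C₀))/2 = 7.26 × 10^-5 M
pH = −log[H+] = −log(7.26 × 10^-5) = 4.14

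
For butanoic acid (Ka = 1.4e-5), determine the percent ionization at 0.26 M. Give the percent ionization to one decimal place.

0.7%

CH3(CH2)2COOH ⇌ CH3(CH2)2COO- + H+; let x = [H+] at equilibrium.
x ≈ √(Ka·C₀) = √(1.4 × 10^-5 × 0.26) = 1.91 × 10^-3 M
Fraction ionized = 1.91 × 10^-3 / 0.26 = 0.0073 → 0.7%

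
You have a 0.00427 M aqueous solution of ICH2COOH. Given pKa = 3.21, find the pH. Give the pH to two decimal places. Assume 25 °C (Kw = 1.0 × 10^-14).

ICH2COOH ⇌ ICH2COO- + H+
Ka = 10^(−3.21) = 6.17 × 10^-4
From the ICE table, Ka = x²/(0.00427 − x) = 6.17 × 10^-4.
The 5% rule fails; solving x² + Ka·x − Ka·C₀ = 0 exactly:
x = [−0.000617 + √(0.000617² + 1.05e-05)]/2 = 1.34 × 10^-3 M
pH = −log[H+] = −log(1.34 × 10^-3) = 2.87

pH = 2.87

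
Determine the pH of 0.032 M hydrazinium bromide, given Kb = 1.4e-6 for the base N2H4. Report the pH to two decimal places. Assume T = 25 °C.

pH = 4.82

N2H5+ is the conjugate acid of the weak base N2H4.
Ka = Kw/Kb = 1.0×10^-14 / 1.4 × 10^-6 = 7.14 × 10^-9
From the ICE table, Ka = [H+]²/(0.032 − [H+]) = 7.14 × 10^-9.
Assume [H+] ≪ 0.032: [H+] ≈ √(7.14 × 10^-9 × 0.032) = 1.51 × 10^-5 M
pH = −log(1.51 × 10^-5) = 4.82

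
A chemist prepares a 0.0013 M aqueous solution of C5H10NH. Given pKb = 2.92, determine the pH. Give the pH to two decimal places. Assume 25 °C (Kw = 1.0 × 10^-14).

C5H10NH + H2O ⇌ C5H10NH2+ + OH-
Kb = 10^(−2.92) = 1.20 × 10^-3
Kb = [OH-]²/(0.0013 − [OH-]) = 1.20 × 10^-3
[OH-] is not negligible relative to C₀; solve [OH-]² + 0.0012·[OH-] − 1.56e-06 = 0.
[OH-] = (−Kb + √(Kb² + 4·Kb·C₀))/2 = 7.86 × 10^-4 M
pOH = −log(7.86 × 10^-4) = 3.10; pH = 14.00 − 3.10 = 10.90

pH = 10.90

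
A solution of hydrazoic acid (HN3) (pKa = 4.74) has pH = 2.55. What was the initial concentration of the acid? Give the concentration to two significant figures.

[H+] = 10^(-2.55) = 2.82 × 10^-3 M = x
Ka = 10^(−4.74) = 1.82 × 10^-5
Ka = x²/(C₀ − x) ⇒ C₀ = x + x²/Ka
C₀ = 2.82 × 10^-3 + (2.82 × 10^-3)²/(1.82 × 10^-5) = 4.40 × 10^-1 M

C₀ = 4.4 × 10^-1 M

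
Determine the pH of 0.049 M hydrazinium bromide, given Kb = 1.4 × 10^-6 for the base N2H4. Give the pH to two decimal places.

N2H5+ is the conjugate acid of the weak base N2H4.
Ka = Kw/Kb = 1.0×10^-14 / 1.4 × 10^-6 = 7.14 × 10^-9
From the ICE table, Ka = [H+]²/(0.049 − [H+]) = 7.14 × 10^-9.
Since Ka ≪ C₀, [H+] ≈ √(Ka·C₀) = 1.87 × 10^-5 M.
pH = −log(1.87 × 10^-5) = 4.73

pH = 4.73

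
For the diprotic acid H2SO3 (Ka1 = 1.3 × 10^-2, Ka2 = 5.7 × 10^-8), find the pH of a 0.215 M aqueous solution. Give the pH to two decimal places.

pH = 1.33

Since Ka1 ≫ Ka2, the first ionization dominates [H+].
Ka1 = x²/(0.215 − x) = 1.3 × 10^-2
Solving the quadratic: x = (−Ka1 + √(Ka1² + 4·Ka1·C₀))/2 = 4.68 × 10^-2 M
pH = −log(4.68 × 10^-2) = 1.33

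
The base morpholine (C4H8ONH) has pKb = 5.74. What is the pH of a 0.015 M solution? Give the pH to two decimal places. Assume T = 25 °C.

C4H8ONH + H2O ⇌ C4H8ONH2+ + OH-
Kb = 10^(−5.74) = 1.82 × 10^-6
Kb = [OH-]²/(0.015 − [OH-]) = 1.82 × 10^-6
Assume [OH-] ≪ 0.015: [OH-] ≈ √(1.82 × 10^-6 × 0.015) = 1.65 × 10^-4 M
pOH = −log(1.65 × 10^-4) = 3.78; pH = 14.00 − 3.78 = 10.22

pH = 10.22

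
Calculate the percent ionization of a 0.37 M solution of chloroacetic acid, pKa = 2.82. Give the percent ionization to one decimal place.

ClCH2COOH ⇌ ClCH2COO- + H+; let x = [H+] at equilibrium.
Ka = 10^(−2.82) = 1.51 × 10^-3
Solve x² + 0.00151x − 0.000559 = 0 → x = 2.29 × 10^-2 M
Fraction ionized = 2.29 × 10^-2 / 0.37 = 0.0619 → 6.2%

6.2%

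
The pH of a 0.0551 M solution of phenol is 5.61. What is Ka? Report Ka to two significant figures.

Ka = 1.1 × 10^-10

[H+] = 10^(-5.61) = 2.45 × 10^-6 M
At equilibrium [HA] = 0.0551 − 2.45 × 10^-6 = 5.51 × 10^-2 M
Ka = [H+][A-]/[HA] = (2.45 × 10^-6)² / 5.51 × 10^-2 = 1.1 × 10^-10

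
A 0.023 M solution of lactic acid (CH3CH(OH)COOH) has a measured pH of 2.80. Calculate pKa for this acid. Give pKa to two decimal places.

[H+] = 10^(-2.80) = 1.58 × 10^-3 M
At equilibrium [HA] = 0.023 − 1.58 × 10^-3 = 2.14 × 10^-2 M
Ka = [H+][A-]/[HA] = (1.58 × 10^-3)² / 2.14 × 10^-2 = 1.17 × 10^-4
pKa = -log(1.17 × 10^-4) = 3.93

pKa = 3.93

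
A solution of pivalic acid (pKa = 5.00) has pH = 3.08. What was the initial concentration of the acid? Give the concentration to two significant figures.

C₀ = 7.0 × 10^-2 M

[H+] = 10^(-3.08) = 8.32 × 10^-4 M = x
Ka = 10^(−5.00) = 1.00 × 10^-5
Ka = x²/(C₀ − x) ⇒ C₀ = x + x²/Ka
C₀ = 8.32 × 10^-4 + (8.32 × 10^-4)²/(1.00 × 10^-5) = 7.01 × 10^-2 M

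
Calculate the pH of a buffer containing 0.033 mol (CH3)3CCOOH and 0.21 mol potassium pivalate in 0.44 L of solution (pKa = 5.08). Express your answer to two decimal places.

pH = pKa + log([A⁻]/[HA]) = 5.08 + log(0.21/0.033)
pH = 5.08 + (+0.804) = 5.88

pH = 5.88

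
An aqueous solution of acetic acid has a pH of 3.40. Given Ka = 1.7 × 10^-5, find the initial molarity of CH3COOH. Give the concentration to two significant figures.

C₀ = 9.7 × 10^-3 M

[H+] = 10^(-3.40) = 3.98 × 10^-4 M = x
Ka = x²/(C₀ − x) ⇒ C₀ = x + x²/Ka
C₀ = 3.98 × 10^-4 + (3.98 × 10^-4)²/(1.7 × 10^-5) = 9.72 × 10^-3 M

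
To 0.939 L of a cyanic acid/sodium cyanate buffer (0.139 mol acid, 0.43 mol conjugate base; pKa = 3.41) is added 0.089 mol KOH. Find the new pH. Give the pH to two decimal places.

OH- converts HOCN to OCN-: HOCN → 0.05 mol, OCN- → 0.519 mol.
Henderson–Hasselbalch with mole ratio 0.519/0.05: pH = 3.41 + (+1.016)

pH = 4.43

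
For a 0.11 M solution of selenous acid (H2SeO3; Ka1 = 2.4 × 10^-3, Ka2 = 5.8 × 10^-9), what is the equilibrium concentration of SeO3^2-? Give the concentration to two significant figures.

First ionization gives [H+] ≈ [HSeO3-] = 1.51 × 10^-2 M.
Second step: Ka2 = [H+][SeO3^2-]/[HSeO3-] ≈ [SeO3^2-] (since [H+] ≈ [HSeO3-]).
So [SeO3^2-] ≈ Ka2.

5.8 × 10^-9 M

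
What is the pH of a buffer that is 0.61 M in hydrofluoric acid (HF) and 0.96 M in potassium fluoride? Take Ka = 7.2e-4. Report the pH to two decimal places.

pKa = −log(7.2 × 10^-4) = 3.143
Henderson–Hasselbalch: pH = pKa + log([F-]/[HF]) = 3.143 + log(0.96/0.61)
pH = 3.143 + (+0.197) = 3.34

pH = 3.34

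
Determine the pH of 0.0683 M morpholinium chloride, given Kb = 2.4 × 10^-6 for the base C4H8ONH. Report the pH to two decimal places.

pH = 4.77

C4H8ONH2+ is the conjugate acid of the weak base C4H8ONH.
Ka = Kw/Kb = 1.0×10^-14 / 2.4 × 10^-6 = 4.17 × 10^-9
Ka = x²/(0.0683 − x) = 4.17 × 10^-9
Since Ka ≪ C₀, x ≈ √(Ka·C₀) = 1.69 × 10^-5 M.
(x/C₀ = 0.025% < 5%, so the approximation holds.)
pH = −log[H+] = −log(1.69 × 10^-5) = 4.77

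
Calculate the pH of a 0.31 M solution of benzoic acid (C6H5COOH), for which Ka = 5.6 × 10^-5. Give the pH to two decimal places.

C6H5COOH ⇌ C6H5COO- + H+
Ka = [H+]²/(0.31 − [H+]) = 5.6 × 10^-5
Since Ka ≪ C₀, [H+] ≈ √(Ka·C₀) = 4.17 × 10^-3 M.
pH = −log[H+] = −log(4.17 × 10^-3) = 2.38

pH = 2.38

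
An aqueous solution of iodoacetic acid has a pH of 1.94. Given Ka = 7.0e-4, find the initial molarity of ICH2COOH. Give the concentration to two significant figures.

[H+] = 10^(-1.94) = 1.15 × 10^-2 M = x
Ka = x²/(C₀ − x) ⇒ C₀ = x + x²/Ka
C₀ = 1.15 × 10^-2 + (1.15 × 10^-2)²/(7.0 × 10^-4) = 2.00 × 10^-1 M

C₀ = 2.0 × 10^-1 M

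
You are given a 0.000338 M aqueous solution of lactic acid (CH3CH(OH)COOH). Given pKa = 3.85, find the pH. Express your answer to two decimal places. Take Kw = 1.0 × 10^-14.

pH = 3.80

CH3CH(OH)COOH ⇌ CH3CH(OH)COO- + H+
Ka = 10^(−3.85) = 1.41 × 10^-4
Ka = x²/(0.000338 − x) = 1.41 × 10^-4
Here C₀/Ka ≈ 2.4, so the small-x approximation fails. Use the quadratic:
x = [−0.000141 + √(0.000141² + 1.91e-07)]/2 = 1.59 × 10^-4 M
pH = −log[H+] = −log(1.59 × 10^-4) = 3.80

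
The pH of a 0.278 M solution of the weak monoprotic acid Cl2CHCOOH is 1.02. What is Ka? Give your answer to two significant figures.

Ka = 5.0 × 10^-2

[H+] = 10^(-1.02) = 9.55 × 10^-2 M
At equilibrium [HA] = 0.278 − 9.55 × 10^-2 = 1.83 × 10^-1 M
Ka = [H+][A-]/[HA] = (9.55 × 10^-2)² / 1.83 × 10^-1 = 5.0 × 10^-2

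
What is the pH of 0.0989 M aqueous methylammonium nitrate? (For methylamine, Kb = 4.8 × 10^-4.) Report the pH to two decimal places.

CH3NH3+ is the conjugate acid of the weak base CH3NH2.
Ka = Kw/Kb = 1.0×10^-14 / 4.8 × 10^-4 = 2.08 × 10^-11
From the ICE table, Ka = [H+]²/(0.0989 − [H+]) = 2.08 × 10^-11.
Assume [H+] ≪ 0.0989: [H+] ≈ √(2.08 × 10^-11 × 0.0989) = 1.43 × 10^-6 M
Check: 0.0015% ionized — well under 5%, approximation valid.
pH = −log[H+] = −log(1.43 × 10^-6) = 5.84

pH = 5.84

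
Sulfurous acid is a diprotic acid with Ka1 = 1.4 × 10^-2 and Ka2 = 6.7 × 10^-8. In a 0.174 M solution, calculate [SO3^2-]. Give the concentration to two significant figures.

First ionization gives [H+] ≈ [HSO3-] = 4.28 × 10^-2 M.
Second step: Ka2 = [H+][SO3^2-]/[HSO3-] ≈ [SO3^2-] (since [H+] ≈ [HSO3-]).
So [SO3^2-] ≈ Ka2.

6.7 × 10^-8 M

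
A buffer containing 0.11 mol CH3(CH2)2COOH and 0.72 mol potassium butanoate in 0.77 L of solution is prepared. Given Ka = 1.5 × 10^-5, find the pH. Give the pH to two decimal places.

pH = 5.64

pKa = −log(1.5 × 10^-5) = 4.824
Henderson–Hasselbalch: pH = pKa + log([CH3(CH2)2COO-]/[CH3(CH2)2COOH]) = 4.824 + log(0.72/0.11)
pH = 4.824 + (+0.816) = 5.64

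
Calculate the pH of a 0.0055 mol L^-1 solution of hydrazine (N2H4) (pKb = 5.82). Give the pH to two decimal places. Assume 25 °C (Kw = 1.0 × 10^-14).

N2H4 + H2O ⇌ N2H5+ + OH-
Kb = 10^(−5.82) = 1.51 × 10^-6
Kb = [OH-]²/(0.0055 − [OH-]) = 1.51 × 10^-6
Since Kb ≪ C₀, [OH-] ≈ √(Kb·C₀) = 9.11 × 10^-5 M.
pOH = −log(9.11 × 10^-5) = 4.04; pH = 14.00 − 4.04 = 9.96

pH = 9.96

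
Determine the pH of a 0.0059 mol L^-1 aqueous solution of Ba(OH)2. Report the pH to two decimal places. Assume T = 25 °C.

Ba(OH)2 is a strong base (each formula unit releases 2 OH-); [OH-] = 0.0118 M.
pOH = -log(0.0118) = 1.93
pH = 14.00 - 1.93 = 12.07

pH = 12.07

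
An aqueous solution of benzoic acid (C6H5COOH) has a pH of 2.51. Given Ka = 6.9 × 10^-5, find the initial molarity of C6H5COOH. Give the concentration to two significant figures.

[H+] = 10^(-2.51) = 3.09 × 10^-3 M = x
Ka = x²/(C₀ − x) ⇒ C₀ = x + x²/Ka
C₀ = 3.09 × 10^-3 + (3.09 × 10^-3)²/(6.9 × 10^-5) = 1.41 × 10^-1 M

C₀ = 1.4 × 10^-1 M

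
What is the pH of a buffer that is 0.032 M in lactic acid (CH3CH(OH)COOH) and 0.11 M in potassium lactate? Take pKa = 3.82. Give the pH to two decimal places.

pH = 4.36

pH = pKa + log([A⁻]/[HA]) = 3.82 + log(0.11/0.032)
pH = 3.82 + (+0.536) = 4.36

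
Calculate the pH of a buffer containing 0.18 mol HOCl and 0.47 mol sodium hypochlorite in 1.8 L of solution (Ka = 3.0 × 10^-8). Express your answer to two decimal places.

pKa = −log(3.0 × 10^-8) = 7.523
Henderson–Hasselbalch: pH = pKa + log([OCl-]/[HOCl]) = 7.523 + log(0.47/0.18)
pH = 7.523 + (+0.417) = 7.94

pH = 7.94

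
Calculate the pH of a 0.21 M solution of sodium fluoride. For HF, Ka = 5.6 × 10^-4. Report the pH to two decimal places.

F- is the conjugate base of the weak acid HF.
Kb = Kw/Ka = 1.0×10^-14 / 5.6 × 10^-4 = 1.79 × 10^-11
Kb = [OH-]²/(0.21 − [OH-]) = 1.79 × 10^-11
Assume [OH-] ≪ 0.21: [OH-] ≈ √(1.79 × 10^-11 × 0.21) = 1.94 × 10^-6 M
pOH = −log(1.94 × 10^-6) = 5.71; pH = 14.00 − 5.71 = 8.29

pH = 8.29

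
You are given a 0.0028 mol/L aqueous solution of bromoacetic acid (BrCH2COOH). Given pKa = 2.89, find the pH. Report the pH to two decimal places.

BrCH2COOH ⇌ BrCH2COO- + H+
Ka = 10^(−2.89) = 1.29 × 10^-3
From the ICE table, Ka = [H+]²/(0.0028 − [H+]) = 1.29 × 10^-3.
Here C₀/Ka ≈ 2.17, so the small-[H+] approximation fails. Use the quadratic:
[H+] = [−0.00129 + √(0.00129² + 1.44e-05)]/2 = 1.36 × 10^-3 M
pH = −log[H+] = −log(1.36 × 10^-3) = 2.87

pH = 2.87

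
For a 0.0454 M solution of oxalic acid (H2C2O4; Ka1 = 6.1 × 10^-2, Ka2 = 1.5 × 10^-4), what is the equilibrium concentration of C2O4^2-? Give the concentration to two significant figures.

First ionization gives [H+] ≈ [HC2O4-] = 3.03 × 10^-2 M.
Second step: Ka2 = [H+][C2O4^2-]/[HC2O4-] ≈ [C2O4^2-] (since [H+] ≈ [HC2O4-]).
So [C2O4^2-] ≈ Ka2.

1.5 × 10^-4 M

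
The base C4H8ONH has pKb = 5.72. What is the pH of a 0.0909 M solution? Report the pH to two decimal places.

C4H8ONH + H2O ⇌ C4H8ONH2+ + OH-
Kb = 10^(−5.72) = 1.91 × 10^-6
Kb = x²/(0.0909 − x) = 1.91 × 10^-6
Since Kb ≪ C₀, x ≈ √(Kb·C₀) = 4.17 × 10^-4 M.
pOH = −log(4.17 × 10^-4) = 3.38; pH = 14.00 − 3.38 = 10.62

pH = 10.62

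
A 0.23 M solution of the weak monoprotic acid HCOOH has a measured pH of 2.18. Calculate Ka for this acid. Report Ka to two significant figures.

Ka = 2.0 × 10^-4

[H+] = 10^(-2.18) = 6.61 × 10^-3 M
At equilibrium [HA] = 0.23 − 6.61 × 10^-3 = 2.23 × 10^-1 M
Ka = [H+][A-]/[HA] = (6.61 × 10^-3)² / 2.23 × 10^-1 = 2.0 × 10^-4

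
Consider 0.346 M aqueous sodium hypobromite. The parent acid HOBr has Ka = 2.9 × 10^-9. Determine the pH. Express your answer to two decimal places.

OBr- is the conjugate base of the weak acid HOBr.
Kb = Kw/Ka = 1.0×10^-14 / 2.9 × 10^-9 = 3.45 × 10^-6
From the ICE table, Kb = [OH-]²/(0.346 − [OH-]) = 3.45 × 10^-6.
Neglecting [OH-] in the denominator: [OH-] = √(3.45 × 10^-6 × 0.346) = 1.09 × 10^-3 M
pOH = −log(1.09 × 10^-3) = 2.96; pH = 14.00 − 2.96 = 11.04

pH = 11.04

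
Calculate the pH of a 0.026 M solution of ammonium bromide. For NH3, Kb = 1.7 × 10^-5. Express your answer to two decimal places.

pH = 5.41

NH4+ is the conjugate acid of the weak base NH3.
Ka = Kw/Kb = 1.0×10^-14 / 1.7 × 10^-5 = 5.88 × 10^-10
From the ICE table, Ka = x²/(0.026 − x) = 5.88 × 10^-10.
Since Ka ≪ C₀, x ≈ √(Ka·C₀) = 3.91 × 10^-6 M.
(x/C₀ = 0.015% < 5%, so the approximation holds.)
pH = −log[H+] = −log(3.91 × 10^-6) = 5.41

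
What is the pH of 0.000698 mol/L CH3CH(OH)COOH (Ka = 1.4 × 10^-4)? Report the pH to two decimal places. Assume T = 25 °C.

CH3CH(OH)COOH ⇌ CH3CH(OH)COO- + H+
Let x = [H+] at equilibrium. Ka = x²/(0.000698 − x).
The 5% rule fails; solving x² + Ka·x − Ka·C₀ = 0 exactly:
x = [−0.00014 + √(0.00014² + 3.91e-07)]/2 = 2.50 × 10^-4 M
pH = −log(2.50 × 10^-4) = 3.60

pH = 3.60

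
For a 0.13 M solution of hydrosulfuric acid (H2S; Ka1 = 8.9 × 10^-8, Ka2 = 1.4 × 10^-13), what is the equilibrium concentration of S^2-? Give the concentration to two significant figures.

1.4 × 10^-13 M

First ionization gives [H+] ≈ [HS-] = 1.08 × 10^-4 M.
Second step: Ka2 = [H+][S^2-]/[HS-] ≈ [S^2-] (since [H+] ≈ [HS-]).
So [S^2-] ≈ Ka2.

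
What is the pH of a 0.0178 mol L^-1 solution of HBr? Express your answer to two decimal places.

HBr is a strong acid and dissociates completely, so [H+] = 0.0178 M.
pH = -log(0.0178) = 1.75

pH = 1.75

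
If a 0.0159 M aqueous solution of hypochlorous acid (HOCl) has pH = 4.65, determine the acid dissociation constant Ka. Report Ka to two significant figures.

[H+] = 10^(-4.65) = 2.24 × 10^-5 M
At equilibrium [HA] = 0.0159 − 2.24 × 10^-5 = 1.59 × 10^-2 M
Ka = [H+][A-]/[HA] = (2.24 × 10^-5)² / 1.59 × 10^-2 = 3.2 × 10^-8

Ka = 3.2 × 10^-8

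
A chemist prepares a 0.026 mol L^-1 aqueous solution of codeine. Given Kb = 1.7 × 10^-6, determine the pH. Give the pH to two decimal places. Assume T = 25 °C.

C18H21NO3 + H2O ⇌ C18H22NO3+ + OH-
Kb = [OH-]²/(0.026 − [OH-]) = 1.7 × 10^-6
Since Kb ≪ C₀, [OH-] ≈ √(Kb·C₀) = 2.10 × 10^-4 M.
([OH-]/C₀ = 0.81% < 5%, so the approximation holds.)
pOH = −log(2.10 × 10^-4) = 3.68; pH = 14.00 − 3.68 = 10.32

pH = 10.32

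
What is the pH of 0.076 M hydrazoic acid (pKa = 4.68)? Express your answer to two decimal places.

HN3 ⇌ N3- + H+
Ka = 10^(−4.68) = 2.09 × 10^-5
From the ICE table, Ka = x²/(0.076 − x) = 2.09 × 10^-5.
Assume x ≪ 0.076: x ≈ √(2.09 × 10^-5 × 0.076) = 1.26 × 10^-3 M
pH = −log(1.26 × 10^-3) = 2.90

pH = 2.90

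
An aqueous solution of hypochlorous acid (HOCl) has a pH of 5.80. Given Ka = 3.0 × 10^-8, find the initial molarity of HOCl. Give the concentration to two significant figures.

C₀ = 8.5 × 10^-5 M

[H+] = 10^(-5.80) = 1.58 × 10^-6 M = x
Ka = x²/(C₀ − x) ⇒ C₀ = x + x²/Ka
C₀ = 1.58 × 10^-6 + (1.58 × 10^-6)²/(3.0 × 10^-8) = 8.48 × 10^-5 M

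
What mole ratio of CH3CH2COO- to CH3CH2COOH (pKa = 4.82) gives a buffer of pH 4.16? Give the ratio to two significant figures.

pH = pKa + log(r) ⇒ log(r) = 4.16 − 4.82 = -0.66
r = [CH3CH2COO-]/[CH3CH2COOH] = 10^(-0.66) = 0.219

ratio = 0.22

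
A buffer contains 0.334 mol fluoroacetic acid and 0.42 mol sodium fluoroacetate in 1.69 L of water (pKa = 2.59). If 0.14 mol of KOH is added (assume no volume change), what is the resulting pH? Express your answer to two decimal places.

pH = 3.05

After neutralization: n(FCH2COOH) = 0.194 mol, n(FCH2COO-) = 0.56 mol.
pH = pKa + log([A⁻]/[HA]) = 2.59 + log(0.56/0.194) = 2.59 +0.460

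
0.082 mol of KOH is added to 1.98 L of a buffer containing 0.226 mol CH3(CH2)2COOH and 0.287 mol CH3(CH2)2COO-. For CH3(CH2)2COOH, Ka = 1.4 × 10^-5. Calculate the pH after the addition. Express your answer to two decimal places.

OH- converts CH3(CH2)2COOH to CH3(CH2)2COO-: CH3(CH2)2COOH → 0.144 mol, CH3(CH2)2COO- → 0.369 mol.
pKa = −log(1.4 × 10^-5) = 4.854
Henderson–Hasselbalch with mole ratio 0.369/0.144: pH = 4.854 + (+0.409)

pH = 5.26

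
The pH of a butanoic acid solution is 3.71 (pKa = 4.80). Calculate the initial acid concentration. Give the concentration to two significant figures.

C₀ = 2.6 × 10^-3 M

[H+] = 10^(-3.71) = 1.95 × 10^-4 M = x
Ka = 10^(−4.80) = 1.58 × 10^-5
Ka = x²/(C₀ − x) ⇒ C₀ = x + x²/Ka
C₀ = 1.95 × 10^-4 + (1.95 × 10^-4)²/(1.58 × 10^-5) = 2.60 × 10^-3 M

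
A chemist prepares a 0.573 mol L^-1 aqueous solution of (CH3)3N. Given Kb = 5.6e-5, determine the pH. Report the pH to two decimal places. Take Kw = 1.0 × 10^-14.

(CH3)3N + H2O ⇌ (CH3)3NH+ + OH-
Kb = x²/(0.573 − x) = 5.6 × 10^-5
Neglecting x in the denominator: x = √(5.6 × 10^-5 × 0.573) = 5.66 × 10^-3 M
(x/C₀ = 0.99% < 5%, so the approximation holds.)
pOH = −log(5.66 × 10^-3) = 2.25; pH = 14.00 − 2.25 = 11.75

pH = 11.75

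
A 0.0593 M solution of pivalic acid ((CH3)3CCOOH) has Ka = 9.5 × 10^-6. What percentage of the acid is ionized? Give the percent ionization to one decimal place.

(CH3)3CCOOH ⇌ (CH3)3CCOO- + H+; let x = [H+] at equilibrium.
x ≈ √(Ka·C₀) = √(9.5 × 10^-6 × 0.0593) = 7.51 × 10^-4 M
% ionization = x/C₀ × 100% = 7.51 × 10^-4/0.0593 × 100% = 1.3%

1.3%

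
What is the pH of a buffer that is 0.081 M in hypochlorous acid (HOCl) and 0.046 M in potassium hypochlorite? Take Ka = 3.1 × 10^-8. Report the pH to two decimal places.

pKa = −log(3.1 × 10^-8) = 7.509
Using pH = pKa + log([base]/[acid]) with [base]/[acid] = 0.046/0.081:
pH = 7.509 + (-0.246) = 7.26

pH = 7.26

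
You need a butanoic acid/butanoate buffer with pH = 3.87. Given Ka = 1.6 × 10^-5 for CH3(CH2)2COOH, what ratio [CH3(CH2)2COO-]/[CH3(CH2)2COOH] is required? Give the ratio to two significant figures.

pKa = -log(1.6 × 10^-5) = 4.796
pH = pKa + log(r) ⇒ log(r) = 3.87 − 4.796 = -0.926
r = [CH3(CH2)2COO-]/[CH3(CH2)2COOH] = 10^(-0.926) = 0.119

ratio = 0.12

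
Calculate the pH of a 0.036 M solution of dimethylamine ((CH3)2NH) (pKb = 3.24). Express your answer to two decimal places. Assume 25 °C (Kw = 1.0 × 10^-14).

(CH3)2NH + H2O ⇌ (CH3)2NH2+ + OH-
Kb = 10^(−3.24) = 5.75 × 10^-4
Kb = x²/(0.036 − x) = 5.75 × 10^-4
x is not negligible relative to C₀; solve x² + 0.000575·x − 2.07e-05 = 0.
x = [−0.000575 + √(0.000575² + 8.28e-05)]/2 = 4.27 × 10^-3 M
pOH = −log(4.27 × 10^-3) = 2.37; pH = 14.00 − 2.37 = 11.63

pH = 11.63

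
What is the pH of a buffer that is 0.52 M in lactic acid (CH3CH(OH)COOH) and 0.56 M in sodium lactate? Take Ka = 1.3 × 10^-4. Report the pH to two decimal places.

pH = 3.92

pKa = −log(1.3 × 10^-4) = 3.886
Using pH = pKa + log([base]/[acid]) with [base]/[acid] = 0.56/0.52:
pH = 3.886 + (+0.032) = 3.92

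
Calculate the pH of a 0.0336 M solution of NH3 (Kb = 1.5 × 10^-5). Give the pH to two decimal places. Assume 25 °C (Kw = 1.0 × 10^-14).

NH3 + H2O ⇌ NH4+ + OH-
Kb = [OH-]²/(0.0336 − [OH-]) = 1.5 × 10^-5
Neglecting [OH-] in the denominator: [OH-] = √(1.5 × 10^-5 × 0.0336) = 7.10 × 10^-4 M
pOH = 3.15, so pH = 14.00 − pOH = 10.85

pH = 10.85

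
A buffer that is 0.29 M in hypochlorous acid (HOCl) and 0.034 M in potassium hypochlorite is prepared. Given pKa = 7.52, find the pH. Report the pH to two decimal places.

Henderson–Hasselbalch: pH = pKa + log([OCl-]/[HOCl]) = 7.52 + log(0.034/0.29)
pH = 7.52 + (-0.931) = 6.59

pH = 6.59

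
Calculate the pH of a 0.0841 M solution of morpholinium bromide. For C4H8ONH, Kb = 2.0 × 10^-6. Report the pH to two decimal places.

C4H8ONH2+ is the conjugate acid of the weak base C4H8ONH.
Ka = Kw/Kb = 1.0×10^-14 / 2.0 × 10^-6 = 5.00 × 10^-9
Ka = x²/(0.0841 − x) = 5.00 × 10^-9
Assume x ≪ 0.0841: x ≈ √(5.00 × 10^-9 × 0.0841) = 2.05 × 10^-5 M
pH = −log(2.05 × 10^-5) = 4.69

pH = 4.69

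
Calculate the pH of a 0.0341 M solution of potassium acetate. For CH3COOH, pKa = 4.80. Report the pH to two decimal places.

CH3COO- is the conjugate base of the weak acid CH3COOH.
Ka = 10^(−4.80) = 1.58 × 10^-5
Kb = Kw/Ka = 1.0×10^-14 / 1.58 × 10^-5 = 6.33 × 10^-10
Kb = [OH-]²/(0.0341 − [OH-]) = 6.33 × 10^-10
Since Kb ≪ C₀, [OH-] ≈ √(Kb·C₀) = 4.65 × 10^-6 M.
pOH = 5.33, so pH = 14.00 − pOH = 8.67

pH = 8.67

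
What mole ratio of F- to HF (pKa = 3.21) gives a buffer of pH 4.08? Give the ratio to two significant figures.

ratio = 7.4

pH = pKa + log(r) ⇒ log(r) = 4.08 − 3.21 = +0.87
r = [F-]/[HF] = 10^(+0.87) = 7.41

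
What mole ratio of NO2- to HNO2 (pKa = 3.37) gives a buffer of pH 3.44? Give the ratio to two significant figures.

ratio = 1.2

pH = pKa + log(r) ⇒ log(r) = 3.44 − 3.37 = +0.07
r = [NO2-]/[HNO2] = 10^(+0.07) = 1.17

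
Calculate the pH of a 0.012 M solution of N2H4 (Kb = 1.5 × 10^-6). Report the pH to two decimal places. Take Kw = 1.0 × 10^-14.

N2H4 + H2O ⇌ N2H5+ + OH-
Kb = x²/(0.012 − x) = 1.5 × 10^-6
Assume x ≪ 0.012: x ≈ √(1.5 × 10^-6 × 0.012) = 1.34 × 10^-4 M
Check: 1.1% ionized — well under 5%, approximation valid.
pOH = 3.87, so pH = 14.00 − pOH = 10.13

pH = 10.13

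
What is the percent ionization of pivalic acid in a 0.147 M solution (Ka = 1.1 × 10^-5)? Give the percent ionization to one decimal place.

(CH3)3CCOOH ⇌ (CH3)3CCOO- + H+; let x = [H+] at equilibrium.
x ≈ √(Ka·C₀) = √(1.1 × 10^-5 × 0.147) = 1.27 × 10^-3 M
% ionization = x/C₀ × 100% = 1.27 × 10^-3/0.147 × 100% = 0.9%

0.9%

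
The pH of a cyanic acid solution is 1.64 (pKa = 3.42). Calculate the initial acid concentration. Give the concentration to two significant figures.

C₀ = 1.4 M

[H+] = 10^(-1.64) = 2.29 × 10^-2 M = x
Ka = 10^(−3.42) = 3.80 × 10^-4
Ka = x²/(C₀ − x) ⇒ C₀ = x + x²/Ka
C₀ = 2.29 × 10^-2 + (2.29 × 10^-2)²/(3.80 × 10^-4) = 1.40 M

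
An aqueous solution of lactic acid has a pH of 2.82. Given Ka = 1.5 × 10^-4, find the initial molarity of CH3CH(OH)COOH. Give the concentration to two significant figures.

C₀ = 1.7 × 10^-2 M

[H+] = 10^(-2.82) = 1.51 × 10^-3 M = x
Ka = x²/(C₀ − x) ⇒ C₀ = x + x²/Ka
C₀ = 1.51 × 10^-3 + (1.51 × 10^-3)²/(1.5 × 10^-4) = 1.67 × 10^-2 M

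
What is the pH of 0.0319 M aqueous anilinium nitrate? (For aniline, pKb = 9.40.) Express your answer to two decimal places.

pH = 3.05

C6H5NH3+ is the conjugate acid of the weak base C6H5NH2.
Kb = 10^(−9.40) = 3.98 × 10^-10
Ka = Kw/Kb = 1.0×10^-14 / 3.98 × 10^-10 = 2.51 × 10^-5
Ka = [H+]²/(0.0319 − [H+]) = 2.51 × 10^-5
Neglecting [H+] in the denominator: [H+] = √(2.51 × 10^-5 × 0.0319) = 8.95 × 10^-4 M
Check: 2.8% ionized — well under 5%, approximation valid.
pH = −log[H+] = −log(8.95 × 10^-4) = 3.05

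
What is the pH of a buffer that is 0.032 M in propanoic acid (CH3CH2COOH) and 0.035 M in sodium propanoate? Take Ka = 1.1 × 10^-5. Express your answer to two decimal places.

pH = 5.00

pKa = −log(1.1 × 10^-5) = 4.959
Henderson–Hasselbalch: pH = pKa + log([CH3CH2COO-]/[CH3CH2COOH]) = 4.959 + log(0.035/0.032)
pH = 4.959 + (+0.039) = 5.00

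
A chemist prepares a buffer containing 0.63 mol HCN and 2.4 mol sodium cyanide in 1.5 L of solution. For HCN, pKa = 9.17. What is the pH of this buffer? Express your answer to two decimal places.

pH = pKa + log([A⁻]/[HA]) = 9.17 + log(2.4/0.63)
pH = 9.17 + (+0.581) = 9.75

pH = 9.75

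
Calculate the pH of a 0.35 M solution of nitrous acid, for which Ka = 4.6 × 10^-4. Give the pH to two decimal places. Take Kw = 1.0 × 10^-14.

HNO2 ⇌ NO2- + H+
From the ICE table, Ka = x²/(0.35 − x) = 4.6 × 10^-4.
Since Ka ≪ C₀, x ≈ √(Ka·C₀) = 1.27 × 10^-2 M.
pH = −log(1.27 × 10^-2) = 1.90

pH = 1.90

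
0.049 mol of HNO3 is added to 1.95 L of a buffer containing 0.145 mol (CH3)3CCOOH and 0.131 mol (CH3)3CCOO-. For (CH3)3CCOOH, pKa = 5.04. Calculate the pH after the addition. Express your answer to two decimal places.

Added H+ converts (CH3)3CCOO- to (CH3)3CCOOH: (CH3)3CCOOH → 0.194 mol, (CH3)3CCOO- → 0.082 mol.
pH = pKa + log([A⁻]/[HA]) = 5.04 + log(0.082/0.194) = 5.04 -0.374

pH = 4.67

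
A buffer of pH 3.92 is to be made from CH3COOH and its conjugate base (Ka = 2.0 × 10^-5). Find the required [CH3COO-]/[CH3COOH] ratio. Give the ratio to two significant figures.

ratio = 0.17

pKa = -log(2.0 × 10^-5) = 4.699
pH = pKa + log(r) ⇒ log(r) = 3.92 − 4.699 = -0.779
r = [CH3COO-]/[CH3COOH] = 10^(-0.779) = 0.166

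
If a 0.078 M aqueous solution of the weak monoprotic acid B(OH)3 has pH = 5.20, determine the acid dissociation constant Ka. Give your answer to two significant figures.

Ka = 5.1 × 10^-10

[H+] = 10^(-5.20) = 6.31 × 10^-6 M
At equilibrium [HA] = 0.078 − 6.31 × 10^-6 = 7.80 × 10^-2 M
Ka = [H+][A-]/[HA] = (6.31 × 10^-6)² / 7.80 × 10^-2 = 5.1 × 10^-10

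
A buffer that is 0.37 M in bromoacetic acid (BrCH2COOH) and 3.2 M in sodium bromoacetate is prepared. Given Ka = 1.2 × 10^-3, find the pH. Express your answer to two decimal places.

pH = 3.86

pKa = −log(1.2 × 10^-3) = 2.921
pH = pKa + log([A⁻]/[HA]) = 2.921 + log(3.2/0.37)
pH = 2.921 + (+0.937) = 3.86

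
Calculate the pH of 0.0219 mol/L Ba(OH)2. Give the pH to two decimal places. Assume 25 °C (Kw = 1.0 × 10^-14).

Ba(OH)2 is a strong base (each formula unit releases 2 OH-); [OH-] = 0.0438 M.
pOH = -log(0.0438) = 1.36
pH = 14.00 - 1.36 = 12.64

pH = 12.64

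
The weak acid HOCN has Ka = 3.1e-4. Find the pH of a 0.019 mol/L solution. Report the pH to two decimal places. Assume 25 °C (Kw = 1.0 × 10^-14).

pH = 2.64

HOCN ⇌ OCN- + H+
From the ICE table, Ka = [H+]²/(0.019 − [H+]) = 3.1 × 10^-4.
The 5% rule fails; solving [H+]² + Ka·[H+] − Ka·C₀ = 0 exactly:
[H+] = (−Ka + √(Ka² + 4·Ka·C₀))/2 = 2.28 × 10^-3 M
pH = −log(2.28 × 10^-3) = 2.64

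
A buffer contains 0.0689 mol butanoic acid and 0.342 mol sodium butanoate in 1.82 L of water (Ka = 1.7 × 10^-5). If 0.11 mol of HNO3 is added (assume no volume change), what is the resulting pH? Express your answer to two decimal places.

pH = 4.88

Added H+ converts CH3(CH2)2COO- to CH3(CH2)2COOH: CH3(CH2)2COOH → 0.179 mol, CH3(CH2)2COO- → 0.232 mol.
pKa = −log(1.7 × 10^-5) = 4.770
Henderson–Hasselbalch with mole ratio 0.232/0.179: pH = 4.770 + (+0.113)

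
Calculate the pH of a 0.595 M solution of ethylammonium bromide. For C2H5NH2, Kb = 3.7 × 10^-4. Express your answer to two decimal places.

C2H5NH3+ is the conjugate acid of the weak base C2H5NH2.
Ka = Kw/Kb = 1.0×10^-14 / 3.7 × 10^-4 = 2.70 × 10^-11
Ka = [H+]²/(0.595 − [H+]) = 2.70 × 10^-11
Since Ka ≪ C₀, [H+] ≈ √(Ka·C₀) = 4.01 × 10^-6 M.
([H+]/C₀ = 0.00067% < 5%, so the approximation holds.)
pH = −log[H+] = −log(4.01 × 10^-6) = 5.40

pH = 5.40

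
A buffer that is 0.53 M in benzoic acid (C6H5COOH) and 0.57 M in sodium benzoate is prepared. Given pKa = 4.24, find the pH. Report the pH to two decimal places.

pH = pKa + log([A⁻]/[HA]) = 4.24 + log(0.57/0.53)
pH = 4.24 + (+0.032) = 4.27

pH = 4.27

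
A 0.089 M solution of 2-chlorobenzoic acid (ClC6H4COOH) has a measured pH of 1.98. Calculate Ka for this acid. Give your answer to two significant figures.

Ka = 1.4 × 10^-3

[H+] = 10^(-1.98) = 1.05 × 10^-2 M
At equilibrium [HA] = 0.089 − 1.05 × 10^-2 = 7.85 × 10^-2 M
Ka = [H+][A-]/[HA] = (1.05 × 10^-2)² / 7.85 × 10^-2 = 1.4 × 10^-3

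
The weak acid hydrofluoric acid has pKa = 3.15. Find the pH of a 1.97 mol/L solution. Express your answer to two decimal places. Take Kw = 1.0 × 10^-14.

HF ⇌ F- + H+
Ka = 10^(−3.15) = 7.08 × 10^-4
Ka = [H+]²/(1.97 − [H+]) = 7.08 × 10^-4
Neglecting [H+] in the denominator: [H+] = √(7.08 × 10^-4 × 1.97) = 3.73 × 10^-2 M
([H+]/C₀ = 1.9% < 5%, so the approximation holds.)
pH = −log[H+] = −log(3.73 × 10^-2) = 1.43

pH = 1.43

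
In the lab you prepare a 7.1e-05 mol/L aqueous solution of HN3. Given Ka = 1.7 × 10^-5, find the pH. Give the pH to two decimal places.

pH = 4.56

HN3 ⇌ N3- + H+
Let x = [H+] at equilibrium. Ka = x²/(7.1e-05 − x).
Here C₀/Ka ≈ 4.18, so the small-x approximation fails. Use the quadratic:
x = (−Ka + √(Ka² + 4·Ka·C₀))/2 = 2.73 × 10^-5 M
pH = −log[H+] = −log(2.73 × 10^-5) = 4.56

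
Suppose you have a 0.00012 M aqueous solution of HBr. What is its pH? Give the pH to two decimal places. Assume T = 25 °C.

HBr is a strong acid and dissociates completely, so [H+] = 0.00012 M.
pH = -log(0.00012) = 3.92

pH = 3.92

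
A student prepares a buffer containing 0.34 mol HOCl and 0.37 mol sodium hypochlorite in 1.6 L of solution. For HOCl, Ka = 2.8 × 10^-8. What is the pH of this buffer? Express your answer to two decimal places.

pKa = −log(2.8 × 10^-8) = 7.553
pH = pKa + log([A⁻]/[HA]) = 7.553 + log(0.37/0.34)
pH = 7.553 + (+0.037) = 7.59

pH = 7.59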